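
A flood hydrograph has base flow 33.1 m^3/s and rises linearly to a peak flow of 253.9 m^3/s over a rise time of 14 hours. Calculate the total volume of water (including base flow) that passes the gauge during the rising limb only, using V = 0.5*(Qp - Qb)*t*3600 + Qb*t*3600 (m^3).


V = 0.5*(253.9 - 33.1)*14*3600 + 33.1*14*3600 = 7.2324e+06 m^3


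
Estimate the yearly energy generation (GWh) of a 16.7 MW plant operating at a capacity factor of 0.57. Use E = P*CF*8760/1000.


E = 16.7 * 0.57 * 8760 / 1000 = 83.3864 GWh


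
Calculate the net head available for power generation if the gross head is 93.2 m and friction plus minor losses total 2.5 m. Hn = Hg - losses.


Hn = 93.2 - 2.5 = 90.7000 m


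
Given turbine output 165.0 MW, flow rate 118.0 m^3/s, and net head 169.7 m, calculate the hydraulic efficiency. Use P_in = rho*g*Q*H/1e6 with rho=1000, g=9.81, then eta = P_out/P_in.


P_in = 1000 * 9.81 * 118.0 * 169.7 / 1e6 = 196.4413 MW
eta = 165.0 / 196.4413 = 0.8399


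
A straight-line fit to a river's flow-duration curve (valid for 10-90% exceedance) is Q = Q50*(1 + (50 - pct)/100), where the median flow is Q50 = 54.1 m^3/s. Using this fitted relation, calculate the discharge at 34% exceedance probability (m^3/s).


Q = 54.1 * (1 + (50 - 34)/100) = 62.7560 m^3/s


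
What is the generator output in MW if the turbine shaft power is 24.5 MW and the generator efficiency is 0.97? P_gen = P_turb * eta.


P_gen = 24.5 * 0.97 = 23.7650 MW


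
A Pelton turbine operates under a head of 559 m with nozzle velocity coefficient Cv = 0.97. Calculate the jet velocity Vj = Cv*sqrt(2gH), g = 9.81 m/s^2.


Vj = 0.97 * sqrt(2*9.81*559) = 101.5844 m/s


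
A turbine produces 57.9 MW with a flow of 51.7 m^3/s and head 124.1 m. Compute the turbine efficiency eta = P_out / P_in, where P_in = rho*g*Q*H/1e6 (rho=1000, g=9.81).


P_in = 1000 * 9.81 * 51.7 * 124.1 / 1e6 = 62.9407 MW
eta = 57.9 / 62.9407 = 0.9199


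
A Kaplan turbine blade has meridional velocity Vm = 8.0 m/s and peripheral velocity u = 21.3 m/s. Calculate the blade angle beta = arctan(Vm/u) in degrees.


beta = arctan(8.0 / 21.3) = 20.5855 degrees


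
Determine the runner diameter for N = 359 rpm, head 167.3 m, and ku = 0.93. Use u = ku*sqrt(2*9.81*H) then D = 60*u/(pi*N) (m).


u = 0.93 * sqrt(2*9.81*167.3) = 53.2820 m/s
D = 60 * 53.2820 / (pi * 359) = 2.8346 m


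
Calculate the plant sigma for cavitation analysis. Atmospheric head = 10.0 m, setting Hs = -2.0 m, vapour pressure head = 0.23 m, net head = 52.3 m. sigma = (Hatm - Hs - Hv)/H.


sigma = (10.0 - (-2.0) - 0.23) / 52.3 = 0.2250


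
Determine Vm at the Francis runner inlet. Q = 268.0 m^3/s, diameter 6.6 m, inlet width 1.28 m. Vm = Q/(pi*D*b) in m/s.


Vm = 268.0 / (pi * 6.6 * 1.28) = 10.0979 m/s


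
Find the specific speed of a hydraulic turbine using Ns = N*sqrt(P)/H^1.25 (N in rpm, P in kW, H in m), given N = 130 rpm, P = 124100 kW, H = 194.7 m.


Ns = 130 * 124100^0.5 / 194.7^1.25 = 62.9683


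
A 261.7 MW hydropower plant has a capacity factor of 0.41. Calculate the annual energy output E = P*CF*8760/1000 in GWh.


E = 261.7 * 0.41 * 8760 / 1000 = 939.9217 GWh


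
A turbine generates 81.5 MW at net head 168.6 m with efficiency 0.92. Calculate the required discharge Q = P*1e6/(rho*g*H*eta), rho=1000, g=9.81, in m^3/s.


Q = 81.5 * 1e6 / (1000 * 9.81 * 168.6 * 0.92) = 53.5603 m^3/s


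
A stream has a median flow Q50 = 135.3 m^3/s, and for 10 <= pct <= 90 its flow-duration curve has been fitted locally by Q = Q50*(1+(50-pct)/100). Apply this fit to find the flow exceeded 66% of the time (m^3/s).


Q = 135.3 * (1 + (50 - 66)/100) = 113.6520 m^3/s


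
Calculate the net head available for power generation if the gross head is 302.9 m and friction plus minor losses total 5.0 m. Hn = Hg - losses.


Hn = 302.9 - 5.0 = 297.9000 m


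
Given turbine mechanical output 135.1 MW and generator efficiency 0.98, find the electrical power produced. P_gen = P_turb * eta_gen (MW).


P_gen = 135.1 * 0.98 = 132.3980 MW


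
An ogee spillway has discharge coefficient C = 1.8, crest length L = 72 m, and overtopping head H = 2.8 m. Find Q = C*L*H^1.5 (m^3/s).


Q = 1.8 * 72 * 2.8^1.5 = 607.2144 m^3/s


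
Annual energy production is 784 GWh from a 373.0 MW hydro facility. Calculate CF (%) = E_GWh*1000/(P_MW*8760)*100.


CF = 784 * 1000 / (373.0 * 8760) * 100 = 23.9940 %


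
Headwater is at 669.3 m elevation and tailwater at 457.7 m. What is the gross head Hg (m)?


Hg = 669.3 - 457.7 = 211.6000 m


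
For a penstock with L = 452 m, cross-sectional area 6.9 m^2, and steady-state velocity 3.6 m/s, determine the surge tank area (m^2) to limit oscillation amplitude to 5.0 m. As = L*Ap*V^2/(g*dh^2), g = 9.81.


As = 452 * 6.9 * 3.6^2 / (9.81 * 5.0^2) = 164.8100 m^2


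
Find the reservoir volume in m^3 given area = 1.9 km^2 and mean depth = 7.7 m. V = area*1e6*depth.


V = 1.9 * 1e6 * 7.7 = 1.4630e+07 m^3


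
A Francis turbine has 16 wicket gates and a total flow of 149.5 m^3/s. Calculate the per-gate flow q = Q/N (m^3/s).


q = 149.5 / 16 = 9.3438 m^3/s


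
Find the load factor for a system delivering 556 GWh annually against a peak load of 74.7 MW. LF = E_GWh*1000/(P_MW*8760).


LF = 556 * 1000 / (74.7 * 8760) = 0.8497


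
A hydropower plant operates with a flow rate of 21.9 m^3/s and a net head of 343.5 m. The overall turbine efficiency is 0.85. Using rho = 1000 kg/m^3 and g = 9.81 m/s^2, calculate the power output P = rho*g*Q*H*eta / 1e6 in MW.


P = 1000 * 9.81 * 21.9 * 343.5 * 0.85 / 1e6 = 62.7276 MW


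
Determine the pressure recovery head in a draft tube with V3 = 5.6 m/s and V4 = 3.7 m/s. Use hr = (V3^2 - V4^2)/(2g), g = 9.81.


hr = (5.6^2 - 3.7^2) / (2*9.81) = 0.9006 m


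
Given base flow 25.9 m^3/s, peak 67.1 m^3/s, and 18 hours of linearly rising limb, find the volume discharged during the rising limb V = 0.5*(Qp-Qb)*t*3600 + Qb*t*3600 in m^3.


V = 0.5*(67.1 - 25.9)*18*3600 + 25.9*18*3600 = 3.0132e+06 m^3


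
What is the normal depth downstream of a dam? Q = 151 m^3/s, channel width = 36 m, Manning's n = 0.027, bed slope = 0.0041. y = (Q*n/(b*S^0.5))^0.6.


y = (151 * 0.027 / (36 * 0.0041^0.5))^0.6 = 1.4080 m


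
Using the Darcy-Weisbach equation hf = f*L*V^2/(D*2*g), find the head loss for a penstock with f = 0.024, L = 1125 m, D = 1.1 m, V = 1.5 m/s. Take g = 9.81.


hf = 0.024 * 1125 * 1.5^2 / (1.1 * 2 * 9.81) = 2.8148 m


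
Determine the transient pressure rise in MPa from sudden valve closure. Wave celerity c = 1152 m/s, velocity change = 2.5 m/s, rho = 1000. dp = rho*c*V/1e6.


dp = 1000 * 1152 * 2.5 / 1e6 = 2.8800 MPa


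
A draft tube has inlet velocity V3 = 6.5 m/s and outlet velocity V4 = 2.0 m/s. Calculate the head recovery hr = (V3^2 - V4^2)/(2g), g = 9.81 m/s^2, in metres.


hr = (6.5^2 - 2.0^2) / (2*9.81) = 1.9495 m


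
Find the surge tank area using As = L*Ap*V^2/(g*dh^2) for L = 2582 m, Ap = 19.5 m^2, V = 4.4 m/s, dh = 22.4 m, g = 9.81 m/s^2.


As = 2582 * 19.5 * 4.4^2 / (9.81 * 22.4^2) = 198.0301 m^2


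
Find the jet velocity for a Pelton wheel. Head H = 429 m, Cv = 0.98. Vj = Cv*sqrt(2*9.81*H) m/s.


Vj = 0.98 * sqrt(2*9.81*429) = 89.9092 m/s


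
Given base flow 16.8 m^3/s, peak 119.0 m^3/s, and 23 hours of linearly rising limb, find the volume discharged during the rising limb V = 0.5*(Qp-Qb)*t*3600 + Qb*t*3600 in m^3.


V = 0.5*(119.0 - 16.8)*23*3600 + 16.8*23*3600 = 5.6221e+06 m^3


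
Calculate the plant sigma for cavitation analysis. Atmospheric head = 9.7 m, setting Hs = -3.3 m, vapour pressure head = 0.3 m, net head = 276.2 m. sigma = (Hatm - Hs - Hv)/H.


sigma = (9.7 - (-3.3) - 0.3) / 276.2 = 0.0460


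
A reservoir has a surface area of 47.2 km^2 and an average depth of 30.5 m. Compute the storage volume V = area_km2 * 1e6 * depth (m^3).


V = 47.2 * 1e6 * 30.5 = 1.4396e+09 m^3


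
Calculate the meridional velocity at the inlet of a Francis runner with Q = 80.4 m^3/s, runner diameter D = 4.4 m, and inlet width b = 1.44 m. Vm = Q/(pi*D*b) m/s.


Vm = 80.4 / (pi * 4.4 * 1.44) = 4.0392 m/s


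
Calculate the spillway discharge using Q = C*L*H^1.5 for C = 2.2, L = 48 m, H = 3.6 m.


Q = 2.2 * 48 * 3.6^1.5 = 721.3029 m^3/s


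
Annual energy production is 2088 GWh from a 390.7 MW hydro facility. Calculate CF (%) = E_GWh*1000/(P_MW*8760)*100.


CF = 2088 * 1000 / (390.7 * 8760) * 100 = 61.0075 %


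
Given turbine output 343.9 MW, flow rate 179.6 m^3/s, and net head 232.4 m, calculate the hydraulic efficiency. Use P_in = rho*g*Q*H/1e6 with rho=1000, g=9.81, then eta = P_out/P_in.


P_in = 1000 * 9.81 * 179.6 * 232.4 / 1e6 = 409.4600 MW
eta = 343.9 / 409.4600 = 0.8399


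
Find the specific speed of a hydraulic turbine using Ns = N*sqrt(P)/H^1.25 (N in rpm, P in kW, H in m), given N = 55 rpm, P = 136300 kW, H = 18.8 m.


Ns = 55 * 136300^0.5 / 18.8^1.25 = 518.6965


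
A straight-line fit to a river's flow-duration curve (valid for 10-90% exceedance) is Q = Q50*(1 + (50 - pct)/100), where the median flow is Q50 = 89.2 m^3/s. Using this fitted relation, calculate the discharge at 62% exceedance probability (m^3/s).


Q = 89.2 * (1 + (50 - 62)/100) = 78.4960 m^3/s


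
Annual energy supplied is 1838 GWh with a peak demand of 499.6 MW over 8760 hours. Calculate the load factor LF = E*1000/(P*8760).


LF = 1838 * 1000 / (499.6 * 8760) = 0.4200


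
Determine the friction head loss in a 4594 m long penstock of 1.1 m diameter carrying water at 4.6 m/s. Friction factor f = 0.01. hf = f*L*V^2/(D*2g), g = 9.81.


hf = 0.01 * 4594 * 4.6^2 / (1.1 * 2 * 9.81) = 45.0417 m


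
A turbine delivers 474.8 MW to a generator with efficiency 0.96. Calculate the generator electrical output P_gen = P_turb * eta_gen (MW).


P_gen = 474.8 * 0.96 = 455.8080 MW


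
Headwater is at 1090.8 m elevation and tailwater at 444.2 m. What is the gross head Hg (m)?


Hg = 1090.8 - 444.2 = 646.6000 m


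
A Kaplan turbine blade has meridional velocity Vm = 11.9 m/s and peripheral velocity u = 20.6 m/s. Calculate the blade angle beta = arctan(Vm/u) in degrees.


beta = arctan(11.9 / 20.6) = 30.0137 degrees


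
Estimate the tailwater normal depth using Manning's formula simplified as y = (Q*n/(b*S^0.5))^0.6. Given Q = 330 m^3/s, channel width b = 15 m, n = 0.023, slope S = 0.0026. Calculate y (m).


y = (330 * 0.023 / (15 * 0.0026^0.5))^0.6 = 3.9628 m


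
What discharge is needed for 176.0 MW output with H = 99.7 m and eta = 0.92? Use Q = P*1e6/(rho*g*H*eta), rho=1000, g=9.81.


Q = 176.0 * 1e6 / (1000 * 9.81 * 99.7 * 0.92) = 195.5963 m^3/s


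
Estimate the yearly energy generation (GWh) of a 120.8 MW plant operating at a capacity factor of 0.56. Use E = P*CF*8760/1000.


E = 120.8 * 0.56 * 8760 / 1000 = 592.5965 GWh


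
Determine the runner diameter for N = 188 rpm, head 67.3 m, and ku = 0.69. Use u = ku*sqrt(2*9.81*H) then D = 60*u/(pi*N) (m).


u = 0.69 * sqrt(2*9.81*67.3) = 25.0730 m/s
D = 60 * 25.0730 / (pi * 188) = 2.5471 m


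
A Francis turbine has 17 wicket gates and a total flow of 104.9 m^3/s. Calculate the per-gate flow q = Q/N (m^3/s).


q = 104.9 / 17 = 6.1706 m^3/s


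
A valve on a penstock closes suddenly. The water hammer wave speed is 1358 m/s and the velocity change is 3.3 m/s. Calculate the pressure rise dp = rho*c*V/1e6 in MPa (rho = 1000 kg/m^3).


dp = 1000 * 1358 * 3.3 / 1e6 = 4.4814 MPa


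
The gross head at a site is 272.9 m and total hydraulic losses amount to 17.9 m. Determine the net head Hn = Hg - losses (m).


Hn = 272.9 - 17.9 = 255.0000 m


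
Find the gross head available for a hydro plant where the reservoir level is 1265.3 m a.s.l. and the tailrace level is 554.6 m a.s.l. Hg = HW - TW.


Hg = 1265.3 - 554.6 = 710.7000 m


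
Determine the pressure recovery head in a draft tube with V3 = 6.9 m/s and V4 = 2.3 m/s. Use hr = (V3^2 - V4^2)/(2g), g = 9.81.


hr = (6.9^2 - 2.3^2) / (2*9.81) = 2.1570 m


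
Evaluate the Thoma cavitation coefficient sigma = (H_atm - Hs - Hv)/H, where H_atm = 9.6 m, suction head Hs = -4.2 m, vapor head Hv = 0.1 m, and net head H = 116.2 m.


sigma = (9.6 - (-4.2) - 0.1) / 116.2 = 0.1179


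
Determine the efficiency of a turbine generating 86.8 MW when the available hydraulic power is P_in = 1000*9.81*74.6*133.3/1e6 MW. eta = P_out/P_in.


P_in = 1000 * 9.81 * 74.6 * 133.3 / 1e6 = 97.5524 MW
eta = 86.8 / 97.5524 = 0.8898


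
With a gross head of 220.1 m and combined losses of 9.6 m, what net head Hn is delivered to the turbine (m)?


Hn = 220.1 - 9.6 = 210.5000 m


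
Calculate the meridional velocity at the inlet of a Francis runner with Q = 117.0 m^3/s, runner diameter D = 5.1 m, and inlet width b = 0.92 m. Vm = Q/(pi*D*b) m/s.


Vm = 117.0 / (pi * 5.1 * 0.92) = 7.9374 m/s


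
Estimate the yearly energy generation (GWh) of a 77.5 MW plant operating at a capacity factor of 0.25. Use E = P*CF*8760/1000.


E = 77.5 * 0.25 * 8760 / 1000 = 169.7250 GWh


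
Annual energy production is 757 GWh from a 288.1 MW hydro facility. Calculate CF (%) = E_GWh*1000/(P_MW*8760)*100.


CF = 757 * 1000 / (288.1 * 8760) * 100 = 29.9950 %


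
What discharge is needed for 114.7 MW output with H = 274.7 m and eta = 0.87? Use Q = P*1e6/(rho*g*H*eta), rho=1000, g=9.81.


Q = 114.7 * 1e6 / (1000 * 9.81 * 274.7 * 0.87) = 48.9234 m^3/s


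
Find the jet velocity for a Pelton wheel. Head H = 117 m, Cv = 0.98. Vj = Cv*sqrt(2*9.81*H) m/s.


Vj = 0.98 * sqrt(2*9.81*117) = 46.9536 m/s


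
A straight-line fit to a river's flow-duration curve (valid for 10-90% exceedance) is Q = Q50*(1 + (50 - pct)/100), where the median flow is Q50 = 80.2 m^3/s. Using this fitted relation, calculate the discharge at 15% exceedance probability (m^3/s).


Q = 80.2 * (1 + (50 - 15)/100) = 108.2700 m^3/s


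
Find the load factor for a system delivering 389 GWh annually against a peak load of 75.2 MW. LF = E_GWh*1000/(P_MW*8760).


LF = 389 * 1000 / (75.2 * 8760) = 0.5905


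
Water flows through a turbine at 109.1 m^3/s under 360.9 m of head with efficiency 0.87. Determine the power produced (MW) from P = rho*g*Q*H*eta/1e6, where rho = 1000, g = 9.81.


P = 1000 * 9.81 * 109.1 * 360.9 * 0.87 / 1e6 = 336.0469 MW


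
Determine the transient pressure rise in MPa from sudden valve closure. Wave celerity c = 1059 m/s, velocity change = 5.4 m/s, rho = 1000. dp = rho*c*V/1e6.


dp = 1000 * 1059 * 5.4 / 1e6 = 5.7186 MPa


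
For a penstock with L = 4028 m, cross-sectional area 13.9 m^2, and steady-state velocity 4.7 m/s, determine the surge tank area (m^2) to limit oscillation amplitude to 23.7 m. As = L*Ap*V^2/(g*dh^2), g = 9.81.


As = 4028 * 13.9 * 4.7^2 / (9.81 * 23.7^2) = 224.4576 m^2


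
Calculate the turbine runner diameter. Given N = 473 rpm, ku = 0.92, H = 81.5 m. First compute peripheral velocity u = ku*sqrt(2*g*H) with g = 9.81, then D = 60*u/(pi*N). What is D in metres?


u = 0.92 * sqrt(2*9.81*81.5) = 36.7888 m/s
D = 60 * 36.7888 / (pi * 473) = 1.4854 m


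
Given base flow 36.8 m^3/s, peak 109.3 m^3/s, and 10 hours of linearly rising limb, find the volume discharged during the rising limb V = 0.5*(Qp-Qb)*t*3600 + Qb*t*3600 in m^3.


V = 0.5*(109.3 - 36.8)*10*3600 + 36.8*10*3600 = 2.6298e+06 m^3


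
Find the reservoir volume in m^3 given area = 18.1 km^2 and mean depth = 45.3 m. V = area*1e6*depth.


V = 18.1 * 1e6 * 45.3 = 8.1993e+08 m^3


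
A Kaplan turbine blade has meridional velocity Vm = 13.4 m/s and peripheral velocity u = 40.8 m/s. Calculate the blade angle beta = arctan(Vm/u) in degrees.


beta = arctan(13.4 / 40.8) = 18.1818 degrees


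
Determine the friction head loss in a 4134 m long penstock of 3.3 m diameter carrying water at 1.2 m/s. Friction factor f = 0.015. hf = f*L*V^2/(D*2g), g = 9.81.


hf = 0.015 * 4134 * 1.2^2 / (3.3 * 2 * 9.81) = 1.3791 m


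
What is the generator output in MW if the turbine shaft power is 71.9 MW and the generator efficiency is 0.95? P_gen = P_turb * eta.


P_gen = 71.9 * 0.95 = 68.3050 MW


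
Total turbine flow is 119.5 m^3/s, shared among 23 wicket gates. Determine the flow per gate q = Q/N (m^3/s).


q = 119.5 / 23 = 5.1957 m^3/s


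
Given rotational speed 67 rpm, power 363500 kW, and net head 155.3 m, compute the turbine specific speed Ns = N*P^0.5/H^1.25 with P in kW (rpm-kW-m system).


Ns = 67 * 363500^0.5 / 155.3^1.25 = 73.6822


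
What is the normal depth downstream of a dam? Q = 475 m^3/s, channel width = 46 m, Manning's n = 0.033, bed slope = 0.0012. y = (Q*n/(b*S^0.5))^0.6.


y = (475 * 0.033 / (46 * 0.0012^0.5))^0.6 = 3.9420 m


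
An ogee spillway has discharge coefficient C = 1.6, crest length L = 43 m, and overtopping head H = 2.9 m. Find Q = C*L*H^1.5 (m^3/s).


Q = 1.6 * 43 * 2.9^1.5 = 339.7703 m^3/s


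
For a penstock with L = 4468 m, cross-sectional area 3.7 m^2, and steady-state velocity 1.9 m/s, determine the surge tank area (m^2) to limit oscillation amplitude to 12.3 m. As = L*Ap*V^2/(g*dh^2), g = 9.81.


As = 4468 * 3.7 * 1.9^2 / (9.81 * 12.3^2) = 40.2108 m^2


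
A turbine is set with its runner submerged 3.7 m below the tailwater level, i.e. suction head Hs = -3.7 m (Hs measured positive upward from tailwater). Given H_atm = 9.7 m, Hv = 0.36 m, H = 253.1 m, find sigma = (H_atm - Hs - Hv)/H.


sigma = (9.7 - (-3.7) - 0.36) / 253.1 = 0.0515


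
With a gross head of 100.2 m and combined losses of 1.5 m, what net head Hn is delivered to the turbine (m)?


Hn = 100.2 - 1.5 = 98.7000 m


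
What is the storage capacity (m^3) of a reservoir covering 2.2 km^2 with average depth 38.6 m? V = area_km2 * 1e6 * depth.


V = 2.2 * 1e6 * 38.6 = 8.4920e+07 m^3


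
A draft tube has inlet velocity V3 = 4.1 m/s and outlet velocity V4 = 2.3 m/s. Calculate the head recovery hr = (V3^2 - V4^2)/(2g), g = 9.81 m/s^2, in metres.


hr = (4.1^2 - 2.3^2) / (2*9.81) = 0.5872 m


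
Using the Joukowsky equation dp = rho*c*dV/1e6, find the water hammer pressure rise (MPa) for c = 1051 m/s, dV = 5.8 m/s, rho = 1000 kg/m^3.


dp = 1000 * 1051 * 5.8 / 1e6 = 6.0958 MPa


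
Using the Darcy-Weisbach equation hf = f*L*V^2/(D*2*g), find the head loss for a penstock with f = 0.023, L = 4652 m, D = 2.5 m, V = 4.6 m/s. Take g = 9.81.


hf = 0.023 * 4652 * 4.6^2 / (2.5 * 2 * 9.81) = 46.1577 m


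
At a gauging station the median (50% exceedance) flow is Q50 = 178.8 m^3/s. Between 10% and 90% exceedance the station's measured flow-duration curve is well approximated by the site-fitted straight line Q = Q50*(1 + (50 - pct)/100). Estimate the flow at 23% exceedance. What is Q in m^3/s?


Q = 178.8 * (1 + (50 - 23)/100) = 227.0760 m^3/s


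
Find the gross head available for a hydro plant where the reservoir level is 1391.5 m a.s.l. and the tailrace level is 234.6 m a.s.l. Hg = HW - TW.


Hg = 1391.5 - 234.6 = 1156.9000 m


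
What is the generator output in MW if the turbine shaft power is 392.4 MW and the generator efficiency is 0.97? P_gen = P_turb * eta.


P_gen = 392.4 * 0.97 = 380.6280 MW


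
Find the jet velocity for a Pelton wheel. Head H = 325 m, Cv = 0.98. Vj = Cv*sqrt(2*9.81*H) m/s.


Vj = 0.98 * sqrt(2*9.81*325) = 78.2559 m/s


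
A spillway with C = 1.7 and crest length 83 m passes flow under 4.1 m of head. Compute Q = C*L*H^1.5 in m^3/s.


Q = 1.7 * 83 * 4.1^1.5 = 1171.3935 m^3/s


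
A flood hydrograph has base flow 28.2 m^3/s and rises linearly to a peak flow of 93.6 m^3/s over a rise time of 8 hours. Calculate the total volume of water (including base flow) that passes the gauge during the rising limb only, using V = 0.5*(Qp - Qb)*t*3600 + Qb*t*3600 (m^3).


V = 0.5*(93.6 - 28.2)*8*3600 + 28.2*8*3600 = 1.7539e+06 m^3


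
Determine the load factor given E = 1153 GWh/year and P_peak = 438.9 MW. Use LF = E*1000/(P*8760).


LF = 1153 * 1000 / (438.9 * 8760) = 0.2999


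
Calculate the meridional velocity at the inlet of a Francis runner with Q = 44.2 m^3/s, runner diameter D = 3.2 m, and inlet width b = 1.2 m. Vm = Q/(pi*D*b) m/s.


Vm = 44.2 / (pi * 3.2 * 1.2) = 3.6639 m/s


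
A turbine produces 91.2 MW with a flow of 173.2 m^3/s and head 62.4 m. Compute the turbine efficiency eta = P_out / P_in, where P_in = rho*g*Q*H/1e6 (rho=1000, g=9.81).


P_in = 1000 * 9.81 * 173.2 * 62.4 / 1e6 = 106.0233 MW
eta = 91.2 / 106.0233 = 0.8602


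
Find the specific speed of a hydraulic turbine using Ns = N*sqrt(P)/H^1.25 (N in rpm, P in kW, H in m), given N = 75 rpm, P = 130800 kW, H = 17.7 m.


Ns = 75 * 130800^0.5 / 17.7^1.25 = 747.1341


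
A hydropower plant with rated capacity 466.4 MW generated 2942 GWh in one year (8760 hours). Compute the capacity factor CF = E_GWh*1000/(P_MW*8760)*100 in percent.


CF = 2942 * 1000 / (466.4 * 8760) * 100 = 72.0079 %


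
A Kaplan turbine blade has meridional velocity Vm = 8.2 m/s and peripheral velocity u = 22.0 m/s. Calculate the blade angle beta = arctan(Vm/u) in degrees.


beta = arctan(8.2 / 22.0) = 20.4418 degrees


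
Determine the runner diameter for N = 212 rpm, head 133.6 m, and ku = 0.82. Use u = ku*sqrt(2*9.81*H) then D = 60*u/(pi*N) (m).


u = 0.82 * sqrt(2*9.81*133.6) = 41.9823 m/s
D = 60 * 41.9823 / (pi * 212) = 3.7821 m


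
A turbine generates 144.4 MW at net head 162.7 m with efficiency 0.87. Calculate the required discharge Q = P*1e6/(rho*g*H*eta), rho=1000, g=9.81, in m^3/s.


Q = 144.4 * 1e6 / (1000 * 9.81 * 162.7 * 0.87) = 103.9900 m^3/s


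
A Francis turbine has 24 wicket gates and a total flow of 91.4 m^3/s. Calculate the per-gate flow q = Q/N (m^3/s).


q = 91.4 / 24 = 3.8083 m^3/s


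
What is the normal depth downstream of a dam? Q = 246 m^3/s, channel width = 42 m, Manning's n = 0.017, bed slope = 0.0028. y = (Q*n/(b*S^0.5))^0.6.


y = (246 * 0.017 / (42 * 0.0028^0.5))^0.6 = 1.4613 m


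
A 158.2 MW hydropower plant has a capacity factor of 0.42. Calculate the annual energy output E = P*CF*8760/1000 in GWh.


E = 158.2 * 0.42 * 8760 / 1000 = 582.0494 GWh


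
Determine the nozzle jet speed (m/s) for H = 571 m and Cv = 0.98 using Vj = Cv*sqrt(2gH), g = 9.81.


Vj = 0.98 * sqrt(2*9.81*571) = 103.7274 m/s


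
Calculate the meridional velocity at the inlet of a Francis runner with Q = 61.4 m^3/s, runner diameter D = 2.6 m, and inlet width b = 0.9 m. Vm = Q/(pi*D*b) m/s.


Vm = 61.4 / (pi * 2.6 * 0.9) = 8.3522 m/s


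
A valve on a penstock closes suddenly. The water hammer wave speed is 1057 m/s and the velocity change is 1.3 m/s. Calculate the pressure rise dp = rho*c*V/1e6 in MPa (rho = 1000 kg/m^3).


dp = 1000 * 1057 * 1.3 / 1e6 = 1.3741 MPa


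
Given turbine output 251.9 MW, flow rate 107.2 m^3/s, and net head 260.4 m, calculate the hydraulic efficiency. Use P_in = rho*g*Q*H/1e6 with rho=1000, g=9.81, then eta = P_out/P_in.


P_in = 1000 * 9.81 * 107.2 * 260.4 / 1e6 = 273.8450 MW
eta = 251.9 / 273.8450 = 0.9199


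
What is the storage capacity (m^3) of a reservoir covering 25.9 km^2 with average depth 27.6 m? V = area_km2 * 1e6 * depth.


V = 25.9 * 1e6 * 27.6 = 7.1484e+08 m^3


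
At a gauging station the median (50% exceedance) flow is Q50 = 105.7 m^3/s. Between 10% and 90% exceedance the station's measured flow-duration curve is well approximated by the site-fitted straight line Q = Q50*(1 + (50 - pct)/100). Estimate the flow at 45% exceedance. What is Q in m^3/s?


Q = 105.7 * (1 + (50 - 45)/100) = 110.9850 m^3/s


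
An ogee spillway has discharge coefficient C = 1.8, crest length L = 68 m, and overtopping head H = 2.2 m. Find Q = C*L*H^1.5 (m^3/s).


Q = 1.8 * 68 * 2.2^1.5 = 399.4068 m^3/s


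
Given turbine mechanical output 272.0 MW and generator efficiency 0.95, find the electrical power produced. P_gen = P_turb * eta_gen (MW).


P_gen = 272.0 * 0.95 = 258.4000 MW


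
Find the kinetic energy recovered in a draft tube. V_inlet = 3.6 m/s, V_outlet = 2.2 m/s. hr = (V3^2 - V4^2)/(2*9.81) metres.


hr = (3.6^2 - 2.2^2) / (2*9.81) = 0.4139 m


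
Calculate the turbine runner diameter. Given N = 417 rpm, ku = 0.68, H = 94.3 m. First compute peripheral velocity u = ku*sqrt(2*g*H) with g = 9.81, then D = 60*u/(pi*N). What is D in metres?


u = 0.68 * sqrt(2*9.81*94.3) = 29.2492 m/s
D = 60 * 29.2492 / (pi * 417) = 1.3396 m


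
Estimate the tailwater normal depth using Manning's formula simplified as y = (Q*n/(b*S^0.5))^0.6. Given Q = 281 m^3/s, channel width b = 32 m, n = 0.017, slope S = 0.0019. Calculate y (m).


y = (281 * 0.017 / (32 * 0.0019^0.5))^0.6 = 2.0930 m


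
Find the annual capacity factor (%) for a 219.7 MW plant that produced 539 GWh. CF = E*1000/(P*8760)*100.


CF = 539 * 1000 / (219.7 * 8760) * 100 = 28.0062 %


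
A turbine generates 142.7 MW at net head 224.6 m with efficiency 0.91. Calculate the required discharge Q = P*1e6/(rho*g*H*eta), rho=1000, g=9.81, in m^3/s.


Q = 142.7 * 1e6 / (1000 * 9.81 * 224.6 * 0.91) = 71.1711 m^3/s


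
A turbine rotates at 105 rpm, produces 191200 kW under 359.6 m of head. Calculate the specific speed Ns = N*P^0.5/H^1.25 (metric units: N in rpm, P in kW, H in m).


Ns = 105 * 191200^0.5 / 359.6^1.25 = 29.3196


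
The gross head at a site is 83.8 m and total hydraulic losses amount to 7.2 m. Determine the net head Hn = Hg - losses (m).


Hn = 83.8 - 7.2 = 76.6000 m


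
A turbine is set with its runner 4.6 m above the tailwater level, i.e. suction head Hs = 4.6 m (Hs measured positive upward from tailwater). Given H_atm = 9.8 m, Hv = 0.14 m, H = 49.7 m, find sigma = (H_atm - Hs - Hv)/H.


sigma = (9.8 - 4.6 - 0.14) / 49.7 = 0.1018


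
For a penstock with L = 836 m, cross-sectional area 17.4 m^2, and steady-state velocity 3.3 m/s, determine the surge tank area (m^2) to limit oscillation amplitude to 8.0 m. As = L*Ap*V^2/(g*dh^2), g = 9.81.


As = 836 * 17.4 * 3.3^2 / (9.81 * 8.0^2) = 252.3100 m^2


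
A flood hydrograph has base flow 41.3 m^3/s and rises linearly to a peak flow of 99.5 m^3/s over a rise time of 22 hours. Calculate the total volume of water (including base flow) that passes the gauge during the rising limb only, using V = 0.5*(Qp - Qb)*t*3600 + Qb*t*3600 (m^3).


V = 0.5*(99.5 - 41.3)*22*3600 + 41.3*22*3600 = 5.5757e+06 m^3


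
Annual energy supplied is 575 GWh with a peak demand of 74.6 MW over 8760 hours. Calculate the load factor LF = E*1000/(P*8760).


LF = 575 * 1000 / (74.6 * 8760) = 0.8799


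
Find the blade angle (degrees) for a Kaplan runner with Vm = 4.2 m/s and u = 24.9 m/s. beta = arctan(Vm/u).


beta = arctan(4.2 / 24.9) = 9.5742 degrees


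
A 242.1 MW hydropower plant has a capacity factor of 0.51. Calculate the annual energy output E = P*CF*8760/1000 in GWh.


E = 242.1 * 0.51 * 8760 / 1000 = 1081.6060 GWh


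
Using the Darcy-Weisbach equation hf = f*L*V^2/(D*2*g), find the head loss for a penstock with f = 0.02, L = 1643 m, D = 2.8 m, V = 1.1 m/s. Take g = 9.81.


hf = 0.02 * 1643 * 1.1^2 / (2.8 * 2 * 9.81) = 0.7238 m


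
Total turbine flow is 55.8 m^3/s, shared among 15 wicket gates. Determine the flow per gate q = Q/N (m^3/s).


q = 55.8 / 15 = 3.7200 m^3/s


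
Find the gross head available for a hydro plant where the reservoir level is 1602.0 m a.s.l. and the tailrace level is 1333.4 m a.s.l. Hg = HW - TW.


Hg = 1602.0 - 1333.4 = 268.6000 m


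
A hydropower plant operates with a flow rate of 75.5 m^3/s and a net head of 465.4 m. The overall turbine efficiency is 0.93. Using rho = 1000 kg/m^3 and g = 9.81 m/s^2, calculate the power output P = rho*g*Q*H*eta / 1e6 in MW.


P = 1000 * 9.81 * 75.5 * 465.4 * 0.93 / 1e6 = 320.5718 MW


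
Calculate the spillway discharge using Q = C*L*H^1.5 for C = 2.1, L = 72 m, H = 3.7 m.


Q = 2.1 * 72 * 3.7^1.5 = 1076.1043 m^3/s


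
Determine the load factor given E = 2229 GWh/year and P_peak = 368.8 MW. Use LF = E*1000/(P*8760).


LF = 2229 * 1000 / (368.8 * 8760) = 0.6899


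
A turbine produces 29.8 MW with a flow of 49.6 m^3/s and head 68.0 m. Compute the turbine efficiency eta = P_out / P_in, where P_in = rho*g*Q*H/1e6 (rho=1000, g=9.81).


P_in = 1000 * 9.81 * 49.6 * 68.0 / 1e6 = 33.0872 MW
eta = 29.8 / 33.0872 = 0.9007


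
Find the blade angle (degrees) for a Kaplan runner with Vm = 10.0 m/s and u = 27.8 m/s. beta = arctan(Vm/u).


beta = arctan(10.0 / 27.8) = 19.7843 degrees


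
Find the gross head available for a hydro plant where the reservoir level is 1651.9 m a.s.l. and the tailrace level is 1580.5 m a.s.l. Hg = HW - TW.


Hg = 1651.9 - 1580.5 = 71.4000 m


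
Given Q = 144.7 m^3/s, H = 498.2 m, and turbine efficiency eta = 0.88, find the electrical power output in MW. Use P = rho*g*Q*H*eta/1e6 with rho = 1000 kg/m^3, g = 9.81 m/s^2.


P = 1000 * 9.81 * 144.7 * 498.2 * 0.88 / 1e6 = 622.3346 MW


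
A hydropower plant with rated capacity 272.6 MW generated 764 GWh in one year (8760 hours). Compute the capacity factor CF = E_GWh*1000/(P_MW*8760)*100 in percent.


CF = 764 * 1000 / (272.6 * 8760) * 100 = 31.9936 %


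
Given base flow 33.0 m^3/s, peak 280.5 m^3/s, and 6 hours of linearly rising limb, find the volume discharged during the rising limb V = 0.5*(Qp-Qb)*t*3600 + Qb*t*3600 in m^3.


V = 0.5*(280.5 - 33.0)*6*3600 + 33.0*6*3600 = 3.3858e+06 m^3


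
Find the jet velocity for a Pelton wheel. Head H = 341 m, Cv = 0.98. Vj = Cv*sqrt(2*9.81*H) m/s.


Vj = 0.98 * sqrt(2*9.81*341) = 80.1591 m/s


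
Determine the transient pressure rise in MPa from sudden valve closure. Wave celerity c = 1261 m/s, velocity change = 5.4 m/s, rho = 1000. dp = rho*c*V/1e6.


dp = 1000 * 1261 * 5.4 / 1e6 = 6.8094 MPa


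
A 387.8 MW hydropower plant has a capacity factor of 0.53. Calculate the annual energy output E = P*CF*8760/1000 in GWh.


E = 387.8 * 0.53 * 8760 / 1000 = 1800.4778 GWh


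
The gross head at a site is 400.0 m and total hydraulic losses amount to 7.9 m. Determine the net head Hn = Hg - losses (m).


Hn = 400.0 - 7.9 = 392.1000 m


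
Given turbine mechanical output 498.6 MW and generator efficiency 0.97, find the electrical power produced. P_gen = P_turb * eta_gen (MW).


P_gen = 498.6 * 0.97 = 483.6420 MW


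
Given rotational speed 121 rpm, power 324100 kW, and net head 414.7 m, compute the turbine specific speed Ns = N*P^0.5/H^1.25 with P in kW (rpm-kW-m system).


Ns = 121 * 324100^0.5 / 414.7^1.25 = 36.8093


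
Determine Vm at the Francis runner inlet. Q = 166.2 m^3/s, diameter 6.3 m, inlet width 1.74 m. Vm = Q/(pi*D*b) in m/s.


Vm = 166.2 / (pi * 6.3 * 1.74) = 4.8260 m/s


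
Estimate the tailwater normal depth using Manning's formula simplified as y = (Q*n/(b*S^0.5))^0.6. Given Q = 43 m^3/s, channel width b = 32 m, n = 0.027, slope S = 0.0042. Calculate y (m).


y = (43 * 0.027 / (32 * 0.0042^0.5))^0.6 = 0.7060 m


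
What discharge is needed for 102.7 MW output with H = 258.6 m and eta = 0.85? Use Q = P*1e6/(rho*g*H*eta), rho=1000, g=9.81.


Q = 102.7 * 1e6 / (1000 * 9.81 * 258.6 * 0.85) = 47.6271 m^3/s


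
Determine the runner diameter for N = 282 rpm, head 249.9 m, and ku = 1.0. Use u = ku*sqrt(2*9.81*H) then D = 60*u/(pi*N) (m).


u = 1.0 * sqrt(2*9.81*249.9) = 70.0217 m/s
D = 60 * 70.0217 / (pi * 282) = 4.7423 m


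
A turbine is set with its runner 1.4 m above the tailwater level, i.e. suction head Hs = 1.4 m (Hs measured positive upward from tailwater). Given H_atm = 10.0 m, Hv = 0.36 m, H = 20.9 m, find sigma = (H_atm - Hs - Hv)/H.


sigma = (10.0 - 1.4 - 0.36) / 20.9 = 0.3943


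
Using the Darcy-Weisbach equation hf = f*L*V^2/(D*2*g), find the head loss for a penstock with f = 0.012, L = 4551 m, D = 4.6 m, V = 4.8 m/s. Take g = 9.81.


hf = 0.012 * 4551 * 4.8^2 / (4.6 * 2 * 9.81) = 13.9416 m


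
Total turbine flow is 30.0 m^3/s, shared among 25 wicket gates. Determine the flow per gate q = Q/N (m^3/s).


q = 30.0 / 25 = 1.2000 m^3/s


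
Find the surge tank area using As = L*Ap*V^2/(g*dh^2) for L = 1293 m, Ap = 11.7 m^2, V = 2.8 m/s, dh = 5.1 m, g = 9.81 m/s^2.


As = 1293 * 11.7 * 2.8^2 / (9.81 * 5.1^2) = 464.8267 m^2


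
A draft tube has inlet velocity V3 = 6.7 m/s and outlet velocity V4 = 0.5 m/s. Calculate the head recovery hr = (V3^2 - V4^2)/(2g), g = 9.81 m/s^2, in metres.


hr = (6.7^2 - 0.5^2) / (2*9.81) = 2.2752 m


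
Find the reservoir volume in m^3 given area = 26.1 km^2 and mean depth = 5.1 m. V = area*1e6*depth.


V = 26.1 * 1e6 * 5.1 = 1.3311e+08 m^3


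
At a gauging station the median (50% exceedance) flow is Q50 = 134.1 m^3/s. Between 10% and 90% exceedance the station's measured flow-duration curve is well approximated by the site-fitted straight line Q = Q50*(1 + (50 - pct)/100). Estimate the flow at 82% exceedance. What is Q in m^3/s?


Q = 134.1 * (1 + (50 - 82)/100) = 91.1880 m^3/s


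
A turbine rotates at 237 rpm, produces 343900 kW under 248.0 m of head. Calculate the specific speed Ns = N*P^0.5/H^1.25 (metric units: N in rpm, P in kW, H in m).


Ns = 237 * 343900^0.5 / 248.0^1.25 = 141.2212


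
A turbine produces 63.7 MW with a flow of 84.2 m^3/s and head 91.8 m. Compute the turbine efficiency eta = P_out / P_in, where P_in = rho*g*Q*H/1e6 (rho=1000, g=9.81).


P_in = 1000 * 9.81 * 84.2 * 91.8 / 1e6 = 75.8270 MW
eta = 63.7 / 75.8270 = 0.8401


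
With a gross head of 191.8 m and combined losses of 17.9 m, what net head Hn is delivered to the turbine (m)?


Hn = 191.8 - 17.9 = 173.9000 m


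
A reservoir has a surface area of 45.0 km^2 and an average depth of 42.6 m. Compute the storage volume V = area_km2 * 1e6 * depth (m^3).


V = 45.0 * 1e6 * 42.6 = 1.9170e+09 m^3


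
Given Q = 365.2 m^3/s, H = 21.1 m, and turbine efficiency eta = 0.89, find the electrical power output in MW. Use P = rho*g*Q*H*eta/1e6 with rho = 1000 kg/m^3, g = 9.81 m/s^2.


P = 1000 * 9.81 * 365.2 * 21.1 * 0.89 / 1e6 = 67.2779 MW


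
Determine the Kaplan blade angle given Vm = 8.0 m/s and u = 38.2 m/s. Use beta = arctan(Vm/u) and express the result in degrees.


beta = arctan(8.0 / 38.2) = 11.8282 degrees


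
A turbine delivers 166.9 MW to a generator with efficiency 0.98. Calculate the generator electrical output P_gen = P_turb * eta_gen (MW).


P_gen = 166.9 * 0.98 = 163.5620 MW


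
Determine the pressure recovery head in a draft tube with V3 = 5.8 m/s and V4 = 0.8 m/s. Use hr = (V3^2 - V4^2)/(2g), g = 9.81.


hr = (5.8^2 - 0.8^2) / (2*9.81) = 1.6820 m


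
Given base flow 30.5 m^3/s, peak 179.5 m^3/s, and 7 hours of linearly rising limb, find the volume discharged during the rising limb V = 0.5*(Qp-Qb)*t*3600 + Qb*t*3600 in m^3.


V = 0.5*(179.5 - 30.5)*7*3600 + 30.5*7*3600 = 2.6460e+06 m^3


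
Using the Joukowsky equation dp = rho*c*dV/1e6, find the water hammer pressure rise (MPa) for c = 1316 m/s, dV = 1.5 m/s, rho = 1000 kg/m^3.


dp = 1000 * 1316 * 1.5 / 1e6 = 1.9740 MPa


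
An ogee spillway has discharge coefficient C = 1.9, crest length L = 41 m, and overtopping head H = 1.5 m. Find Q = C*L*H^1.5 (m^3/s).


Q = 1.9 * 41 * 1.5^1.5 = 143.1114 m^3/s


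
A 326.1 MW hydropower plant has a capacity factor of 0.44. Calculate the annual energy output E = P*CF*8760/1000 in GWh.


E = 326.1 * 0.44 * 8760 / 1000 = 1256.9198 GWh


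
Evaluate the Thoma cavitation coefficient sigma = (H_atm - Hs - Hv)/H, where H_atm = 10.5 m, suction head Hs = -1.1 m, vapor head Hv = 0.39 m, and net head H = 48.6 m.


sigma = (10.5 - (-1.1) - 0.39) / 48.6 = 0.2307


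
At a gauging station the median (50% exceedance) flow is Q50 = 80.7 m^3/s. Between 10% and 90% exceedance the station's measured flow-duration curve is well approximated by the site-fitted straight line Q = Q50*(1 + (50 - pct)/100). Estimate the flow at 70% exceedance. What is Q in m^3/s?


Q = 80.7 * (1 + (50 - 70)/100) = 64.5600 m^3/s


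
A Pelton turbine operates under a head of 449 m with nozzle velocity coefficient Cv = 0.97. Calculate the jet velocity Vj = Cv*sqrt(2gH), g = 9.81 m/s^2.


Vj = 0.97 * sqrt(2*9.81*449) = 91.0425 m/s


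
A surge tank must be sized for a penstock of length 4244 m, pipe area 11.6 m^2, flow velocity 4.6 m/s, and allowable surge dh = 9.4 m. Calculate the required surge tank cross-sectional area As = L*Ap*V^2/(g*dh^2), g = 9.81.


As = 4244 * 11.6 * 4.6^2 / (9.81 * 9.4^2) = 1201.7782 m^2


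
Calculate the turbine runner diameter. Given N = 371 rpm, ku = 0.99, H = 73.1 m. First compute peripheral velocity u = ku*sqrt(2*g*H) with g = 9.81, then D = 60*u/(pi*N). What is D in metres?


u = 0.99 * sqrt(2*9.81*73.1) = 37.4924 m/s
D = 60 * 37.4924 / (pi * 371) = 1.9301 m


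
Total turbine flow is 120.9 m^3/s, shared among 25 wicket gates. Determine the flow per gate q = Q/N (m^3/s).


q = 120.9 / 25 = 4.8360 m^3/s


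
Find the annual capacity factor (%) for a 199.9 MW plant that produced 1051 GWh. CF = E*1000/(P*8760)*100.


CF = 1051 * 1000 / (199.9 * 8760) * 100 = 60.0186 %


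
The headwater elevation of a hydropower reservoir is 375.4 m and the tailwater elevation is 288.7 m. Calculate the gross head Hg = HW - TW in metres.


Hg = 375.4 - 288.7 = 86.7000 m


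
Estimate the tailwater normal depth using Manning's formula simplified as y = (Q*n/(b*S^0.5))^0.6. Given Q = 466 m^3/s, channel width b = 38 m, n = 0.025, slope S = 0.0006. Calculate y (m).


y = (466 * 0.025 / (38 * 0.0006^0.5))^0.6 = 4.5549 m


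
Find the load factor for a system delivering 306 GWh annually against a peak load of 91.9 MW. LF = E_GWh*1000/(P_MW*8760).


LF = 306 * 1000 / (91.9 * 8760) = 0.3801


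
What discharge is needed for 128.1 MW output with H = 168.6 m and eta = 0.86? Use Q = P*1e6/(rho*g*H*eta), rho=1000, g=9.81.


Q = 128.1 * 1e6 / (1000 * 9.81 * 168.6 * 0.86) = 90.0584 m^3/s


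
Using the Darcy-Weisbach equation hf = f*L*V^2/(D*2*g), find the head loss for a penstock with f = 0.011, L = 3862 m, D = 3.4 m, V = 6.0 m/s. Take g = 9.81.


hf = 0.011 * 3862 * 6.0^2 / (3.4 * 2 * 9.81) = 22.9261 m


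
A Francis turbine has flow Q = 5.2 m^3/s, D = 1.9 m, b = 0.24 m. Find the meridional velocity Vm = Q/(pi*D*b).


Vm = 5.2 / (pi * 1.9 * 0.24) = 3.6298 m/s


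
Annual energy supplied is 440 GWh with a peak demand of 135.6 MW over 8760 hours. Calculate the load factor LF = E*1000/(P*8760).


LF = 440 * 1000 / (135.6 * 8760) = 0.3704


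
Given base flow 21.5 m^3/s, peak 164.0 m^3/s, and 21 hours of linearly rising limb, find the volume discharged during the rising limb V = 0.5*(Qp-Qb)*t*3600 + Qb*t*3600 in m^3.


V = 0.5*(164.0 - 21.5)*21*3600 + 21.5*21*3600 = 7.0119e+06 m^3


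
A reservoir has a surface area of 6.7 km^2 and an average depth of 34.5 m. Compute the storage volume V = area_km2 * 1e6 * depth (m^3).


V = 6.7 * 1e6 * 34.5 = 2.3115e+08 m^3


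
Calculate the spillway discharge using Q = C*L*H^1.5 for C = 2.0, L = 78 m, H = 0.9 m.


Q = 2.0 * 78 * 0.9^1.5 = 133.1951 m^3/s


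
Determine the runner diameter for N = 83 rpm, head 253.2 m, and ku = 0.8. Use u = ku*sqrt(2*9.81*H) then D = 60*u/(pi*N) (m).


u = 0.8 * sqrt(2*9.81*253.2) = 56.3860 m/s
D = 60 * 56.3860 / (pi * 83) = 12.9746 m


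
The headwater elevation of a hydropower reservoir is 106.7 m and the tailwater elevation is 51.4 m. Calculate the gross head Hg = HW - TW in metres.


Hg = 106.7 - 51.4 = 55.3000 m


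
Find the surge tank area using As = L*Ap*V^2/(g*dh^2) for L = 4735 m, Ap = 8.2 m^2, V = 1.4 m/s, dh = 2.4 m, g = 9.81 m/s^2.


As = 4735 * 8.2 * 1.4^2 / (9.81 * 2.4^2) = 1346.7855 m^2
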